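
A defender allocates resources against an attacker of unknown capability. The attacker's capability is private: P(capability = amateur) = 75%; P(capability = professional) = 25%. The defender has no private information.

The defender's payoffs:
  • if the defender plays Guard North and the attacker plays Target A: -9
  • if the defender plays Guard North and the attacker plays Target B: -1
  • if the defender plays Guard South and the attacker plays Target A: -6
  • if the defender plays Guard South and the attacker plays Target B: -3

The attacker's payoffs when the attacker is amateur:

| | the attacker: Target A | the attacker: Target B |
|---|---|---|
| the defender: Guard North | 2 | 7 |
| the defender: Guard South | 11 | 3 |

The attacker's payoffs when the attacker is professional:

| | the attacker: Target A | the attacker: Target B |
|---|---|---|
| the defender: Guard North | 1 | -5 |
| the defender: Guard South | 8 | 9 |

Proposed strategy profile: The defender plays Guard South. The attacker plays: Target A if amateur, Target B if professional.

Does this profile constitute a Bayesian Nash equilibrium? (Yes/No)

The defender plays Guard South: E[Guard South] = 0.75·(-6) + 0.25·(-3) = -5.25; E[Guard North] = -7. Best-responding. ✓
The attacker (capability amateur), facing Guard South: Target A gives 11, Target B gives 3. Proposed Target A is best. ✓
The attacker (capability professional), facing Guard South: Target A gives 8, Target B gives 9. Proposed Target B is best. ✓

Yes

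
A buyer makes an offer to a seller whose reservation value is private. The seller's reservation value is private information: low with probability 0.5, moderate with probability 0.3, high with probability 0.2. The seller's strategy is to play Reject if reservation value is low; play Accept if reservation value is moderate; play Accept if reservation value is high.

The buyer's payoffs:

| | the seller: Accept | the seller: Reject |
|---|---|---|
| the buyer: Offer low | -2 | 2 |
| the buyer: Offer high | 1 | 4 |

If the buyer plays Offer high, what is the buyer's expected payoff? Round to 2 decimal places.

2.50

E[Offer high] = 0.5·4 + 0.3·1 + 0.2·1 = 2 + 0.3 + 0.2 = 2.5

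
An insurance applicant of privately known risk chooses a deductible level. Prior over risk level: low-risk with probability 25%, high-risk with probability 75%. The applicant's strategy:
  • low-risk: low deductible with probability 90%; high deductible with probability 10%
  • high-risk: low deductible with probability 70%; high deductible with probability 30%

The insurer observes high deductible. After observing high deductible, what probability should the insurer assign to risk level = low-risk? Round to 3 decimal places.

0.100

P(high deductible) = 0.25·0.1 + 0.75·0.3 = 0.25
P(low-risk | high deductible) = (0.25·0.1) / 0.25 = 0.025 / 0.25 = 0.1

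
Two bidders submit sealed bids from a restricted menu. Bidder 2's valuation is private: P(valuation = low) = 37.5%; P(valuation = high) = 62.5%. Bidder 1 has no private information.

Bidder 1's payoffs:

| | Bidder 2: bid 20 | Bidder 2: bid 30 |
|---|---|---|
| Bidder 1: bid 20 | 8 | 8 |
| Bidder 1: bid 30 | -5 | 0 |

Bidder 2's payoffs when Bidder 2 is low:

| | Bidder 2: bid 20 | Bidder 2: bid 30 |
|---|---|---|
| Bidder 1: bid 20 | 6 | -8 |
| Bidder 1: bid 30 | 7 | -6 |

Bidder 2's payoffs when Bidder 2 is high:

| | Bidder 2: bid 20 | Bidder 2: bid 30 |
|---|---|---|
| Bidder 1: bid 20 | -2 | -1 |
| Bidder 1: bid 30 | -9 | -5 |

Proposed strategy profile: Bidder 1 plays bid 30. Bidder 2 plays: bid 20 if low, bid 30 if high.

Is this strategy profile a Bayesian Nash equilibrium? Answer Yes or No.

No

Bidder 1 plays bid 30: E[bid 30] = 0.375·(-5) + 0.625·(0) = -1.875; E[bid 20] = 8. Not best-responding. ✗
Bidder 2 (valuation low), facing bid 30: bid 20 gives 7, bid 30 gives -6. Proposed bid 20 is best. ✓
Bidder 2 (valuation high), facing bid 30: bid 20 gives -9, bid 30 gives -5. Proposed bid 30 is best. ✓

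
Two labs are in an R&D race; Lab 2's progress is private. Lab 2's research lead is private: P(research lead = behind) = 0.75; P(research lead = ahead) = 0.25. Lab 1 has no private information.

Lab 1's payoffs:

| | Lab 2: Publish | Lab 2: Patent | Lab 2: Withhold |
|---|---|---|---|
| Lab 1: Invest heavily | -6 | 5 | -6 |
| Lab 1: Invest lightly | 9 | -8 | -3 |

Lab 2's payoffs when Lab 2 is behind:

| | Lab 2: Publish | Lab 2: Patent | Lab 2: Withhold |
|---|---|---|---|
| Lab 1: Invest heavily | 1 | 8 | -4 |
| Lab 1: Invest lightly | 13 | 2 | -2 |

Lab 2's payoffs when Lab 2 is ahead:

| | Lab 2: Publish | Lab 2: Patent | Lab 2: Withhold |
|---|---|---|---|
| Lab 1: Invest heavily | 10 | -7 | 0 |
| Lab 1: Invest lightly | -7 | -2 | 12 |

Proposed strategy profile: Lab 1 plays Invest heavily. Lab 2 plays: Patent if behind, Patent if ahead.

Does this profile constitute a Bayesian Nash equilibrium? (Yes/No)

No

A profile is a BNE iff every type of every player is best-responding given beliefs about the other side.
Lab 1 plays Invest heavily: E[Invest heavily] = 0.75·(5) + 0.25·(5) = 5; E[Invest lightly] = -8. Best-responding. ✓
Lab 2 (research lead behind), facing Invest heavily: Publish gives 1, Patent gives 8, Withhold gives -4. Proposed Patent is best. ✓
Lab 2 (research lead ahead), facing Invest heavily: Publish gives 10, Patent gives -7, Withhold gives 0. Proposed Patent is not best — profitable deviation exists. ✗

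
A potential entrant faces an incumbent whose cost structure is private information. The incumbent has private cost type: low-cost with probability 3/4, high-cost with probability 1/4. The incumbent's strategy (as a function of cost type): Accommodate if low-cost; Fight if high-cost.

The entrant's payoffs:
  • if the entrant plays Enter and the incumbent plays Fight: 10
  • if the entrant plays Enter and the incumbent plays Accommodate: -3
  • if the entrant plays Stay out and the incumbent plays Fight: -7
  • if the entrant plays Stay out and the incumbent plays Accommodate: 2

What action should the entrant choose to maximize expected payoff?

Compute the entrant's expected payoff for each action, taking the expectation over the incumbent's type.
E[Enter] = 3/4·(-3) + 1/4·(10) = 1/4
E[Stay out] = 3/4·(2) + 1/4·(-7) = -1/4
Best response: Enter (1/4 is the largest).

Enter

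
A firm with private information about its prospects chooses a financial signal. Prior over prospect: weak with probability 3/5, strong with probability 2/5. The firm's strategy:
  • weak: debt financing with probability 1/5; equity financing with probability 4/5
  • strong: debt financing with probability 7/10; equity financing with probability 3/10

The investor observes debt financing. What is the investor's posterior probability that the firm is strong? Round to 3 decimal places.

0.700

P(debt financing) = (3/5)·(1/5) + (2/5)·(7/10) = 2/5
P(strong | debt financing) = ((2/5)·(7/10)) / (2/5) = (7/25) / (2/5) = 7/10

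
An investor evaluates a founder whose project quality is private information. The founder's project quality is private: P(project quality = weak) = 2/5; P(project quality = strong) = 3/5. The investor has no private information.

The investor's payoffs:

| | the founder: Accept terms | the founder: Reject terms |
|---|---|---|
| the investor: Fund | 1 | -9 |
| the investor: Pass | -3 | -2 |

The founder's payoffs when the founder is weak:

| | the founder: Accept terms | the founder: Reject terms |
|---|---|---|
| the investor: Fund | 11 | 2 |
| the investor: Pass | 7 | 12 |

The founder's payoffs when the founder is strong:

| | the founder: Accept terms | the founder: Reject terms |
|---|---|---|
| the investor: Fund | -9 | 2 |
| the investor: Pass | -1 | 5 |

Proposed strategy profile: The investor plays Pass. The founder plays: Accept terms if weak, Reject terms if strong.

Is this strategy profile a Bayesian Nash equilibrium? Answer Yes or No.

The investor plays Pass: E[Pass] = 2/5·(-3) + 3/5·(-2) = -12/5; E[Fund] = -5. Best-responding. ✓
The founder (project quality weak), facing Pass: Accept terms gives 7, Reject terms gives 12. Proposed Accept terms is not best — profitable deviation exists. ✗
The founder (project quality strong), facing Pass: Accept terms gives -1, Reject terms gives 5. Proposed Reject terms is best. ✓

No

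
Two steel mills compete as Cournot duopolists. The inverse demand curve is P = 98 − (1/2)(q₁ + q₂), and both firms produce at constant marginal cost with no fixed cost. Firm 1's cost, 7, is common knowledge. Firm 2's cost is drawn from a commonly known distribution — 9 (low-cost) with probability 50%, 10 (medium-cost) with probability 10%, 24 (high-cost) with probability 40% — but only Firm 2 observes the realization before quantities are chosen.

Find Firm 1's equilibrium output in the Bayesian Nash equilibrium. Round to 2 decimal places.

Firm 2 with cost c maximizes (98 − (1/2)(q₁+q₂) − c)·q₂, giving q₂(c) = (98 − c − (1/2)q₁).
E[c₂] = 0.5·9 + 0.1·10 + 0.4·24 = 15.1
Firm 1's FOC against E[q₂] yields q₁ = (98 − 2·7 + E[c₂])/(3/2) = (98 − 14 + 15.1)/(3/2) = 66.0667.

66.07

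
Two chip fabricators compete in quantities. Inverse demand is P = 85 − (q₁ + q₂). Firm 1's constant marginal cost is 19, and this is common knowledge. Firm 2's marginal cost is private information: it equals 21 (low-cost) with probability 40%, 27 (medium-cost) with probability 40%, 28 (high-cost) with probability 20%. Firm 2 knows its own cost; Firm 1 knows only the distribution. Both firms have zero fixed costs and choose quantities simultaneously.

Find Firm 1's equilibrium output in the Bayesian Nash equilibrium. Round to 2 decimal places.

Type-c best response for Firm 2: q₂(c) = (85 − c)/2 − q₁/2.
Firm 1 maximizes expected profit; its first-order condition is 85 − 2q₁ − E[q₂] − 19 = 0.
Substituting E[q₂] and solving: E[c₂] = 24.8, so q₁ = (85 − 2·19 + 24.8)/3 = 23.9333.

23.93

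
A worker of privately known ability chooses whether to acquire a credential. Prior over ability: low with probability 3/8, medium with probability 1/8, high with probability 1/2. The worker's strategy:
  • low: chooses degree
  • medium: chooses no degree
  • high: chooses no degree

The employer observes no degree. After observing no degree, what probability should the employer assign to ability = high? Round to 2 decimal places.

0.80

P(no degree) = (3/8)·0 + (1/8)·1 + (1/2)·1 = 5/8
P(high | no degree) = ((1/2)·1) / (5/8) = (1/2) / (5/8) = 4/5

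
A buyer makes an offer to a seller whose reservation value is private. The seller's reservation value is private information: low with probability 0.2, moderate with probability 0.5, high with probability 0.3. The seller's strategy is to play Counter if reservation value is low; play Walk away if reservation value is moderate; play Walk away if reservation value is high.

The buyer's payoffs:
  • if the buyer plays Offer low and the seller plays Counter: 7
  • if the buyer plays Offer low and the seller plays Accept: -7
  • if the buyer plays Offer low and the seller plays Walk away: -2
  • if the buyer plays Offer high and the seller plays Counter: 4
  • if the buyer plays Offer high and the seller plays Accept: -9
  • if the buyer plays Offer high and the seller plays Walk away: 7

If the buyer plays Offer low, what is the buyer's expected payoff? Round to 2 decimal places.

E[Offer low] = 0.2·7 + 0.5·(-2) + 0.3·(-2) = 1.4 + (-1) + (-0.6) = -0.2

-0.20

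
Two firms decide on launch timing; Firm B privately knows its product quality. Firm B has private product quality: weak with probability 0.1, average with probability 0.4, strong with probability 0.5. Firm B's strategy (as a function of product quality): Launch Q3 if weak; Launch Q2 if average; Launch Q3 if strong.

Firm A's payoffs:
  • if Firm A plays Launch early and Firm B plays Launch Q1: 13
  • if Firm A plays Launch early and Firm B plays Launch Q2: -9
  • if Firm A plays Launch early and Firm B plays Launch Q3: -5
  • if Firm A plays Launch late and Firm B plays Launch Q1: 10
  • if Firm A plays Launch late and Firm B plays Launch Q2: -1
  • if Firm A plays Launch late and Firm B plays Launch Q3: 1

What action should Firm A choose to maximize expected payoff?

E[Launch early] = 0.1·(-5) + 0.4·(-9) + 0.5·(-5) = -6.6
E[Launch late] = 0.1·(1) + 0.4·(-1) + 0.5·(1) = 0.2
Best response: Launch late (0.2 is the largest).

Launch late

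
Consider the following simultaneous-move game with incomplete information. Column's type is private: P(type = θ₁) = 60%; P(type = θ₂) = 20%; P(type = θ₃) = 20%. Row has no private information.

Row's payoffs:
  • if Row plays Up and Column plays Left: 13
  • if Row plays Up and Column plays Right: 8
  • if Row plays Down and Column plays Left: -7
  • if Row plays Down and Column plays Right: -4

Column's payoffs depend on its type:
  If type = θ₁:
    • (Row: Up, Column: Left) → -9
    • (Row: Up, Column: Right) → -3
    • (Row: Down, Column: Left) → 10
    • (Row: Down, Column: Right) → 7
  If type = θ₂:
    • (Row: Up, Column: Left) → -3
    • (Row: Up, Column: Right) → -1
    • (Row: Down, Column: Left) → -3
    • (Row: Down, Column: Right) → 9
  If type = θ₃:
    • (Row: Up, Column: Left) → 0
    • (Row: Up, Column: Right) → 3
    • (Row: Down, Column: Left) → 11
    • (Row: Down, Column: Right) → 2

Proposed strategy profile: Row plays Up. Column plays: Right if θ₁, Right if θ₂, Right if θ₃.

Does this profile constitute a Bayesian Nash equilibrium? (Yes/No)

Row plays Up: E[Up] = 0.6·(8) + 0.2·(8) + 0.2·(8) = 8; E[Down] = -4. Best-responding. ✓
Column (type θ₁), facing Up: Left gives -9, Right gives -3. Proposed Right is best. ✓
Column (type θ₂), facing Up: Left gives -3, Right gives -1. Proposed Right is best. ✓
Column (type θ₃), facing Up: Left gives 0, Right gives 3. Proposed Right is best. ✓

Yes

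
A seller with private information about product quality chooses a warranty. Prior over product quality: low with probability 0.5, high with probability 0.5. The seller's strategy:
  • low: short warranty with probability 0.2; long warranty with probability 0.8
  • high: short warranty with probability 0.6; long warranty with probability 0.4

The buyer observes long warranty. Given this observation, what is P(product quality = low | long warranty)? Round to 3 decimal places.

P(long warranty) = 0.5·0.8 + 0.5·0.4 = 0.6
P(low | long warranty) = (0.5·0.8) / 0.6 = 0.4 / 0.6 = 0.666667

0.667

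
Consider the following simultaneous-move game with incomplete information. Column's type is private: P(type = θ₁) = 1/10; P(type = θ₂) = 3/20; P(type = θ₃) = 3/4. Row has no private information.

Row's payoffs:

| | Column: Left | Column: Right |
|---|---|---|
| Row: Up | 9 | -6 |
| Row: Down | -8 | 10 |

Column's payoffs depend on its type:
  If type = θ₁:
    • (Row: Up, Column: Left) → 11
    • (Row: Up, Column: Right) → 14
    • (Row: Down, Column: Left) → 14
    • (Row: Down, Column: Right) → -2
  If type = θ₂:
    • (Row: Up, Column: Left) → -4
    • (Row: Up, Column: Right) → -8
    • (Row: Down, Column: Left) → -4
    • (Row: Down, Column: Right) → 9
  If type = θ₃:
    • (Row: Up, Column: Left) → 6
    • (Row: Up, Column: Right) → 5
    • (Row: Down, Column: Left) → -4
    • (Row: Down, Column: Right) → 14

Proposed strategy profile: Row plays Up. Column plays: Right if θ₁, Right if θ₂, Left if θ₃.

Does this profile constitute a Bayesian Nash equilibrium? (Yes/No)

Row plays Up: E[Up] = 1/10·(-6) + 3/20·(-6) + 3/4·(9) = 21/4; E[Down] = -7/2. Best-responding. ✓
Column (type θ₁), facing Up: Left gives 11, Right gives 14. Proposed Right is best. ✓
Column (type θ₂), facing Up: Left gives -4, Right gives -8. Proposed Right is not best — profitable deviation exists. ✗
Column (type θ₃), facing Up: Left gives 6, Right gives 5. Proposed Left is best. ✓

No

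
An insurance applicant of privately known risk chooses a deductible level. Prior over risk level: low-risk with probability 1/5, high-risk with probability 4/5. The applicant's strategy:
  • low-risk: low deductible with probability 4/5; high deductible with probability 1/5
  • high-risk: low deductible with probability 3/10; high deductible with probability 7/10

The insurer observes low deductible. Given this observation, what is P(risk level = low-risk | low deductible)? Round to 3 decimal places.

0.400

P(low deductible) = (1/5)·(4/5) + (4/5)·(3/10) = 2/5
P(low-risk | low deductible) = ((1/5)·(4/5)) / (2/5) = (4/25) / (2/5) = 2/5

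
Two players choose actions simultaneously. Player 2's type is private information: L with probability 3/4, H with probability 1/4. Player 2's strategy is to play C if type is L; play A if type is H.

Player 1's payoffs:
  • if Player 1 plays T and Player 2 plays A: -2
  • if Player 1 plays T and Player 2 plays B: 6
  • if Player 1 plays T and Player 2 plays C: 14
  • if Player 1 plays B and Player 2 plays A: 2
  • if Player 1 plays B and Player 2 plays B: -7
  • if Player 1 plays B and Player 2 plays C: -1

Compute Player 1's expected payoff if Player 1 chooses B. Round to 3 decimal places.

-0.250

E[B] = 3/4·(-1) + 1/4·2 = (-3/4) + 1/2 = -1/4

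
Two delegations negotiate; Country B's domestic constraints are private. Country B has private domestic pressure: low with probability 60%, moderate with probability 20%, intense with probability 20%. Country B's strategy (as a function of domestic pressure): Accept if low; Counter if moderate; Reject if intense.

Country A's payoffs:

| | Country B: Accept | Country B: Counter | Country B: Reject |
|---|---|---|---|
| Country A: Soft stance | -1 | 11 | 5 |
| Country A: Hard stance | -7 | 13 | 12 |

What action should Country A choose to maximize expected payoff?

E[Soft stance] = 0.6·(-1) + 0.2·(11) + 0.2·(5) = 2.6
E[Hard stance] = 0.6·(-7) + 0.2·(13) + 0.2·(12) = 0.8
Best response: Soft stance (2.6 is the largest).

Soft stance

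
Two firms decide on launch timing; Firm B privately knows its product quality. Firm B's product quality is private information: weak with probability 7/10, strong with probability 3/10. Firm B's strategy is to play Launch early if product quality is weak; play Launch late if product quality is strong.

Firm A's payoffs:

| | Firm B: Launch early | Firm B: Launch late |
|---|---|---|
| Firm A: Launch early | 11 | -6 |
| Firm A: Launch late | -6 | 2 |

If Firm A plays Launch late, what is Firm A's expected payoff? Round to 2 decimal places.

Take the expectation over Firm B's product quality, weighting each type's action by its prior probability.
E[Launch late] = 7/10·(-6) + 3/10·2 = (-21/5) + 3/5 = -18/5

-3.60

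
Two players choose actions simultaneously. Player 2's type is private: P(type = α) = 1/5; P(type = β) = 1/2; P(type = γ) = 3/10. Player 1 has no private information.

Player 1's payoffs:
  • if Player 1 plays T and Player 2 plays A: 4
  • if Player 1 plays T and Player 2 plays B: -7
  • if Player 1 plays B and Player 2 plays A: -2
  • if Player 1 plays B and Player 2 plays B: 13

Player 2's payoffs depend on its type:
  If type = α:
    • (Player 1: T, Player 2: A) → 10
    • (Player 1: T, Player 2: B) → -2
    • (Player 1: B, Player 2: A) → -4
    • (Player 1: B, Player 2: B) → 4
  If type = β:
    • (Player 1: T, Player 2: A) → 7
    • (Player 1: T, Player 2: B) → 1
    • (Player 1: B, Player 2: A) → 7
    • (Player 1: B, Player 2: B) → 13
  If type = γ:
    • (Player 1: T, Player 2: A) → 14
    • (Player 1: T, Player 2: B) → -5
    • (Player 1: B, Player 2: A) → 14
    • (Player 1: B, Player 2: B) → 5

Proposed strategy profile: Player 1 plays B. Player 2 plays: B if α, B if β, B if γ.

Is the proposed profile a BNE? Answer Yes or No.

No

Player 1 plays B: E[B] = 1/5·(13) + 1/2·(13) + 3/10·(13) = 13; E[T] = -7. Best-responding. ✓
Player 2 (type α), facing B: A gives -4, B gives 4. Proposed B is best. ✓
Player 2 (type β), facing B: A gives 7, B gives 13. Proposed B is best. ✓
Player 2 (type γ), facing B: A gives 14, B gives 5. Proposed B is not best — profitable deviation exists. ✗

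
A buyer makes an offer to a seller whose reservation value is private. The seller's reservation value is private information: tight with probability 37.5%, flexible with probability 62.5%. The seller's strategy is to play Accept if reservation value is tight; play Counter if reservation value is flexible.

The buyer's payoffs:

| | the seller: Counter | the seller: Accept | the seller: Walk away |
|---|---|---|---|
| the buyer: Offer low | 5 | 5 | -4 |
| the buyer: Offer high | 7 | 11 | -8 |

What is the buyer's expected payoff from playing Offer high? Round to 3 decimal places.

Take the expectation over the seller's reservation value, weighting each type's action by its prior probability.
E[Offer high] = 0.375·11 + 0.625·7 = 4.125 + 4.375 = 8.5

8.500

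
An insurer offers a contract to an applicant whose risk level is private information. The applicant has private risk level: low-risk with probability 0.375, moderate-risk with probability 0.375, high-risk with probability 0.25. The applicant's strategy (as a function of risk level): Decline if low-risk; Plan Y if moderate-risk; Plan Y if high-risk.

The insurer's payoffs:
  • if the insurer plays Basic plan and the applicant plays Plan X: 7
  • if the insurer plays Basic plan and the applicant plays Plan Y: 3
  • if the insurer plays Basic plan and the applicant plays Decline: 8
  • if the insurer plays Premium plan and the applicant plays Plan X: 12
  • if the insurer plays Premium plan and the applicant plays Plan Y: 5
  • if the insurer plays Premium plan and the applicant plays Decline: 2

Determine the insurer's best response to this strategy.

Compute the insurer's expected payoff for each action, taking the expectation over the applicant's type.
E[Basic plan] = 0.375·(8) + 0.375·(3) + 0.25·(3) = 4.875
E[Premium plan] = 0.375·(2) + 0.375·(5) + 0.25·(5) = 3.875
Best response: Basic plan (4.875 is the largest).

Basic plan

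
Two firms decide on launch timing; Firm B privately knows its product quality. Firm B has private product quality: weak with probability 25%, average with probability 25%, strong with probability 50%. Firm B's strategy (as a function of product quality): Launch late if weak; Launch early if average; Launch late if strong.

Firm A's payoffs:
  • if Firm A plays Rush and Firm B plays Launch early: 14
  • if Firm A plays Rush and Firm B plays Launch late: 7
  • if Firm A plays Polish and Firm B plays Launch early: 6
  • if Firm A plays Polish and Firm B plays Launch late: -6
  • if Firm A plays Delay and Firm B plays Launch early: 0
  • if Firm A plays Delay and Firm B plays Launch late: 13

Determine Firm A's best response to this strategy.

Delay

E[Rush] = 0.25·(7) + 0.25·(14) + 0.5·(7) = 8.75
E[Polish] = 0.25·(-6) + 0.25·(6) + 0.5·(-6) = -3
E[Delay] = 0.25·(13) + 0.25·(0) + 0.5·(13) = 9.75
Best response: Delay (9.75 is the largest).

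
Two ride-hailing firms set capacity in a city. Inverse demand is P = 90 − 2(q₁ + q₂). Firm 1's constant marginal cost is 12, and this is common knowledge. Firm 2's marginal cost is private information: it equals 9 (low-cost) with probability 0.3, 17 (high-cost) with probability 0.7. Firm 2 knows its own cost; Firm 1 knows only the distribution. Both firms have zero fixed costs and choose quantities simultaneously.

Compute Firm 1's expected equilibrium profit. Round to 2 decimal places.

360.91

Type-c best response for Firm 2: q₂(c) = (90 − c)/4 − q₁/2.
Firm 1 maximizes expected profit; its first-order condition is 90 − 4q₁ − 2E[q₂] − 12 = 0.
Substituting E[q₂] and solving: E[c₂] = 14.6, so q₁ = (90 − 2·12 + 14.6)/6 = 13.4333.
E[P] = 90 − 2·(q₁ + E[q₂]) = 38.8667; Firm 1's expected profit = (E[P] − 12)·q₁ = (38.8667 − 12)·13.4333 = 360.909.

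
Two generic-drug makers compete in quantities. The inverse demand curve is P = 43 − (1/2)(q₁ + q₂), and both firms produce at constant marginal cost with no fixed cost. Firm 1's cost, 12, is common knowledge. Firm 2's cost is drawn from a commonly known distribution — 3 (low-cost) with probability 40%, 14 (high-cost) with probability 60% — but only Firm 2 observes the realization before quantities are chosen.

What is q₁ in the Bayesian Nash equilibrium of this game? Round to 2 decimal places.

Type-c best response for Firm 2: q₂(c) = (43 − c) − q₁/2.
Firm 1 maximizes expected profit; its first-order condition is 43 − q₁ − (1/2)E[q₂] − 12 = 0.
Substituting E[q₂] and solving: E[c₂] = 9.6, so q₁ = (43 − 2·12 + 9.6)/(3/2) = 19.0667.

19.07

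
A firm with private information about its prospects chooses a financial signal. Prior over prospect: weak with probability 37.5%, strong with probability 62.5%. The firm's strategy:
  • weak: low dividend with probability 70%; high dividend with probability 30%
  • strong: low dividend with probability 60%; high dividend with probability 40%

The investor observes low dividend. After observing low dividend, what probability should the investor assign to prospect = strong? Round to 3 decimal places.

0.588

Apply Bayes' rule using the sender's strategy as the likelihood.
P(low dividend) = 0.375·0.7 + 0.625·0.6 = 0.6375
P(strong | low dividend) = (0.625·0.6) / 0.6375 = 0.375 / 0.6375 = 0.588235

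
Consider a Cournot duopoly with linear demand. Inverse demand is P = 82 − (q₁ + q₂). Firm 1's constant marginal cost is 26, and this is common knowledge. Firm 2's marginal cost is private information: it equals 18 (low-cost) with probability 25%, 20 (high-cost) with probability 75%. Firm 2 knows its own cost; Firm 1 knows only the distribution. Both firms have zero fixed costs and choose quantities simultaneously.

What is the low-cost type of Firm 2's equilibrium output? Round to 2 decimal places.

23.75

Firm 2 with cost c maximizes (82 − (q₁+q₂) − c)·q₂, giving q₂(c) = (82 − c − q₁)/2.
E[c₂] = 0.25·18 + 0.75·20 = 19.5
Firm 1's FOC against E[q₂] yields q₁ = (82 − 2·26 + E[c₂])/3 = (82 − 52 + 19.5)/3 = 16.5.
q₂(low-cost) = (82 − 18 − 16.5)/2 = 23.75.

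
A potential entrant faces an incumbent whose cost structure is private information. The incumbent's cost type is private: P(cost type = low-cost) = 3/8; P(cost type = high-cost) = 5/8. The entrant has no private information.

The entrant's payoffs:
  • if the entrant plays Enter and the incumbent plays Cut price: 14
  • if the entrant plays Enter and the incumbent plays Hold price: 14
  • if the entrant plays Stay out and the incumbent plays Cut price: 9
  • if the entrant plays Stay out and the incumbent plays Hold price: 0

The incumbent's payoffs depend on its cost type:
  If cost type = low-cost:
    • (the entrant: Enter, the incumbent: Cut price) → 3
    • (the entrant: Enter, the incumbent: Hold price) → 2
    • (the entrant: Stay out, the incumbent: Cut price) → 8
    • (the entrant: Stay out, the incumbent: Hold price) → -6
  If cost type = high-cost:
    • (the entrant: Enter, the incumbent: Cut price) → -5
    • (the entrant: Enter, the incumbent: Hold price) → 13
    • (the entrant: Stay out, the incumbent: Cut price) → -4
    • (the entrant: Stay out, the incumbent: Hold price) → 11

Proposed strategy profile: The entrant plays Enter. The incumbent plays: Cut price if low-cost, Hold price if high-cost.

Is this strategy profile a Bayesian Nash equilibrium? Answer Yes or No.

Yes

The entrant plays Enter: E[Enter] = 3/8·(14) + 5/8·(14) = 14; E[Stay out] = 27/8. Best-responding. ✓
The incumbent (cost type low-cost), facing Enter: Cut price gives 3, Hold price gives 2. Proposed Cut price is best. ✓
The incumbent (cost type high-cost), facing Enter: Cut price gives -5, Hold price gives 13. Proposed Hold price is best. ✓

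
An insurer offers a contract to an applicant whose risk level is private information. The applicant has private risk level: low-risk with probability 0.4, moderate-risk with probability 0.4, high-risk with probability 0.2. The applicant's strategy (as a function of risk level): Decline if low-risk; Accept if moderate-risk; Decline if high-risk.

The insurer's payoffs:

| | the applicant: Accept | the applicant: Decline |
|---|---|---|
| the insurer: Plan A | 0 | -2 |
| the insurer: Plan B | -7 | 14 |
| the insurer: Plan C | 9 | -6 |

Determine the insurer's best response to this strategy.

E[Plan A] = 0.4·(-2) + 0.4·(0) + 0.2·(-2) = -1.2
E[Plan B] = 0.4·(14) + 0.4·(-7) + 0.2·(14) = 5.6
E[Plan C] = 0.4·(-6) + 0.4·(9) + 0.2·(-6) = 0
Best response: Plan B (5.6 is the largest).

Plan B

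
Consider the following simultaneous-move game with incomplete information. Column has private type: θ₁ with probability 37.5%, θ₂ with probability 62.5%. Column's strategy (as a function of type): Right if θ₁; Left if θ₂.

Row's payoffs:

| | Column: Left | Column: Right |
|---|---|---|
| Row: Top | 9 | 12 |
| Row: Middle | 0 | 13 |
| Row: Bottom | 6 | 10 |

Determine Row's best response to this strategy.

Top

E[Top] = 0.375·(12) + 0.625·(9) = 10.125
E[Middle] = 0.375·(13) + 0.625·(0) = 4.875
E[Bottom] = 0.375·(10) + 0.625·(6) = 7.5
Best response: Top (10.125 is the largest).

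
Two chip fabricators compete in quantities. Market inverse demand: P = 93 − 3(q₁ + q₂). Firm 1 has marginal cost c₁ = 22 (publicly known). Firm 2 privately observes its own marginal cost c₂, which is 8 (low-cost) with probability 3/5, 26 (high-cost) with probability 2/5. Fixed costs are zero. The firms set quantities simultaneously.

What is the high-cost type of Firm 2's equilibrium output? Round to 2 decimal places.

7.60

Type-c best response for Firm 2: q₂(c) = (93 − c)/6 − q₁/2.
Firm 1 maximizes expected profit; its first-order condition is 93 − 6q₁ − 3E[q₂] − 22 = 0.
Substituting E[q₂] and solving: E[c₂] = 15.2, so q₁ = (93 − 2·22 + 15.2)/9 = 7.13333.
q₂(high-cost) = (93 − 26 − 3·7.13333)/6 = 7.6.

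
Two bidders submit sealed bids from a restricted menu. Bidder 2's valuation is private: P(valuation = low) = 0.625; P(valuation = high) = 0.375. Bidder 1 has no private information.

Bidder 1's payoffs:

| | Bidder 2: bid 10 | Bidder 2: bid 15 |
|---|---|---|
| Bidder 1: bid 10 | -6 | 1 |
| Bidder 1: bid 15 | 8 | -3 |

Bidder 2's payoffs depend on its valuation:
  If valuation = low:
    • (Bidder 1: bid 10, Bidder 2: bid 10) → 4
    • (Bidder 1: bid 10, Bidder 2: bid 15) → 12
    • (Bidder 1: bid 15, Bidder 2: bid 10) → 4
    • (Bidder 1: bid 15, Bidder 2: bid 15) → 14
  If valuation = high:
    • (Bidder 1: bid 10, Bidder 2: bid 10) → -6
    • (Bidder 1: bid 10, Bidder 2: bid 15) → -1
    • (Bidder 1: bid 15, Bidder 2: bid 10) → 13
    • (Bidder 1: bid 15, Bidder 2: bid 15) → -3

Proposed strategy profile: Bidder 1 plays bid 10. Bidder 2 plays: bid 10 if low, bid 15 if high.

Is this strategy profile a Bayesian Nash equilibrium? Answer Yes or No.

Bidder 1 plays bid 10: E[bid 10] = 0.625·(-6) + 0.375·(1) = -3.375; E[bid 15] = 3.875. Not best-responding. ✗
Bidder 2 (valuation low), facing bid 10: bid 10 gives 4, bid 15 gives 12. Proposed bid 10 is not best — profitable deviation exists. ✗
Bidder 2 (valuation high), facing bid 10: bid 10 gives -6, bid 15 gives -1. Proposed bid 15 is best. ✓

No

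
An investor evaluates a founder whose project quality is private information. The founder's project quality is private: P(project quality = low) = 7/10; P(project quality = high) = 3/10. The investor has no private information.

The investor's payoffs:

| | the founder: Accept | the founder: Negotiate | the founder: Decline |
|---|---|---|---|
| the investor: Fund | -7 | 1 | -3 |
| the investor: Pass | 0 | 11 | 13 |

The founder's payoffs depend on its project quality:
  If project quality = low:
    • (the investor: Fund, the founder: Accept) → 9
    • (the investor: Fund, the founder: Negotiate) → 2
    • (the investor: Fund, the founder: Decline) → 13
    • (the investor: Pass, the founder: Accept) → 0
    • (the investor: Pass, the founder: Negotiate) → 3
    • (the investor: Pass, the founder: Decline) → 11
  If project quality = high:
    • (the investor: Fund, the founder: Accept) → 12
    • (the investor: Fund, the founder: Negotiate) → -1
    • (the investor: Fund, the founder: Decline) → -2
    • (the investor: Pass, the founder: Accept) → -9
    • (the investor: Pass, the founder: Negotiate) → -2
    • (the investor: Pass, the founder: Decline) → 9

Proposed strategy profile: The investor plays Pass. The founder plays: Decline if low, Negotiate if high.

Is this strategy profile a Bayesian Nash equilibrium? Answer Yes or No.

No

A profile is a BNE iff every type of every player is best-responding given beliefs about the other side.
The investor plays Pass: E[Pass] = 7/10·(13) + 3/10·(11) = 62/5; E[Fund] = -9/5. Best-responding. ✓
The founder (project quality low), facing Pass: Accept gives 0, Negotiate gives 3, Decline gives 11. Proposed Decline is best. ✓
The founder (project quality high), facing Pass: Accept gives -9, Negotiate gives -2, Decline gives 9. Proposed Negotiate is not best — profitable deviation exists. ✗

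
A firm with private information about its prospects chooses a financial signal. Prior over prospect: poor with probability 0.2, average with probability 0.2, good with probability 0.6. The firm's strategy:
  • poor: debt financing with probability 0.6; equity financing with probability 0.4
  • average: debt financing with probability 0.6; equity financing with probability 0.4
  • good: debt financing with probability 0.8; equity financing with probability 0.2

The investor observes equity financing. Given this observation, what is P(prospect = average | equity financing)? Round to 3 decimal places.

0.286

Apply Bayes' rule using the sender's strategy as the likelihood.
P(equity financing) = 0.2·0.4 + 0.2·0.4 + 0.6·0.2 = 0.28
P(average | equity financing) = (0.2·0.4) / 0.28 = 0.08 / 0.28 = 0.285714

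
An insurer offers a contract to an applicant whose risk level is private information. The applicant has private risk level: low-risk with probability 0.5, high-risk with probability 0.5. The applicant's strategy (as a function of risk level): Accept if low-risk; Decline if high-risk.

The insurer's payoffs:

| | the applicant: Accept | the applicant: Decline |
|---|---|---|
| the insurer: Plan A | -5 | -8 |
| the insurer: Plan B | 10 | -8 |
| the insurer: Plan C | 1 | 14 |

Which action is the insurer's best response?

E[Plan A] = 0.5·(-5) + 0.5·(-8) = -6.5
E[Plan B] = 0.5·(10) + 0.5·(-8) = 1
E[Plan C] = 0.5·(1) + 0.5·(14) = 7.5
Best response: Plan C (7.5 is the largest).

Plan C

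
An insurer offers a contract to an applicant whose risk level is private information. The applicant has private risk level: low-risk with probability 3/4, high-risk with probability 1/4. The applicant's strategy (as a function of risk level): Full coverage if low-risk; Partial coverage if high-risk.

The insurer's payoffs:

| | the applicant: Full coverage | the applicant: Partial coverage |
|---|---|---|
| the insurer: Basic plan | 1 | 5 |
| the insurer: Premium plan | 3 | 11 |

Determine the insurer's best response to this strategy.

Premium plan

E[Basic plan] = 3/4·(1) + 1/4·(5) = 2
E[Premium plan] = 3/4·(3) + 1/4·(11) = 5
Best response: Premium plan (5 is the largest).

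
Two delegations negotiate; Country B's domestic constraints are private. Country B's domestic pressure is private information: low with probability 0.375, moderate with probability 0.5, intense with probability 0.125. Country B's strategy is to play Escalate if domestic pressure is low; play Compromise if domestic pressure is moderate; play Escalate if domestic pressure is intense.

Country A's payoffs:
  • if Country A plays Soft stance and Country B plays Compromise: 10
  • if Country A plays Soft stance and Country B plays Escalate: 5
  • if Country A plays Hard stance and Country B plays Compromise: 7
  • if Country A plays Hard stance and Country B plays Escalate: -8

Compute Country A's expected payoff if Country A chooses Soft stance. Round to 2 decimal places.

E[Soft stance] = 0.375·5 + 0.5·10 + 0.125·5 = 1.875 + 5 + 0.625 = 7.5

7.50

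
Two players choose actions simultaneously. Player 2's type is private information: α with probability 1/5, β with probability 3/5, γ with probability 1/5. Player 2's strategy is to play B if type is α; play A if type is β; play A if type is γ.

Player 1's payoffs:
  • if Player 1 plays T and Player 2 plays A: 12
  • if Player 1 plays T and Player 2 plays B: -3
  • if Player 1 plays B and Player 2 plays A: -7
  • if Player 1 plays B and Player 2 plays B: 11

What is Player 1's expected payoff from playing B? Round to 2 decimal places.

-3.40

E[B] = 1/5·11 + 3/5·(-7) + 1/5·(-7) = 11/5 + (-21/5) + (-7/5) = -17/5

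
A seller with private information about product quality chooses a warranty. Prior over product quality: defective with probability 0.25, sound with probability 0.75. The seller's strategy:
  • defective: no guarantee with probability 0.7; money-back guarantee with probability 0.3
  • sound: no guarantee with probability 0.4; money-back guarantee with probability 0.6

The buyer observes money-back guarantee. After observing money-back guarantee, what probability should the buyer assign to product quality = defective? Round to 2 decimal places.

P(money-back guarantee) = 0.25·0.3 + 0.75·0.6 = 0.525
P(defective | money-back guarantee) = (0.25·0.3) / 0.525 = 0.075 / 0.525 = 0.142857

0.14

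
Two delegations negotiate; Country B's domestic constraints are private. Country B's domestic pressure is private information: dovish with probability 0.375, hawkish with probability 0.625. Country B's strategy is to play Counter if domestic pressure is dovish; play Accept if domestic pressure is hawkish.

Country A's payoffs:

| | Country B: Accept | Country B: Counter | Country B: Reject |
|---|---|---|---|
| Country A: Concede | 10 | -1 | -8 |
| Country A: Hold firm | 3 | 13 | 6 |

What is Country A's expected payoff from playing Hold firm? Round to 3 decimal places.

6.750

E[Hold firm] = 0.375·13 + 0.625·3 = 4.875 + 1.875 = 6.75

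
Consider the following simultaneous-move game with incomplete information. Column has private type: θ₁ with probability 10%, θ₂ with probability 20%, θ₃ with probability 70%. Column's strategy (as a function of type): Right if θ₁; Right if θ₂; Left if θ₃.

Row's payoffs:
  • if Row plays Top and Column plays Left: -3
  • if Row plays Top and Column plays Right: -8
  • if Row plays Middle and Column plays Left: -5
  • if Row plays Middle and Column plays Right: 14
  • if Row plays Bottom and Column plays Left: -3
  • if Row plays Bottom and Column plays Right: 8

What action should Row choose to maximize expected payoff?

Middle

E[Top] = 0.1·(-8) + 0.2·(-8) + 0.7·(-3) = -4.5
E[Middle] = 0.1·(14) + 0.2·(14) + 0.7·(-5) = 0.7
E[Bottom] = 0.1·(8) + 0.2·(8) + 0.7·(-3) = 0.3
Best response: Middle (0.7 is the largest).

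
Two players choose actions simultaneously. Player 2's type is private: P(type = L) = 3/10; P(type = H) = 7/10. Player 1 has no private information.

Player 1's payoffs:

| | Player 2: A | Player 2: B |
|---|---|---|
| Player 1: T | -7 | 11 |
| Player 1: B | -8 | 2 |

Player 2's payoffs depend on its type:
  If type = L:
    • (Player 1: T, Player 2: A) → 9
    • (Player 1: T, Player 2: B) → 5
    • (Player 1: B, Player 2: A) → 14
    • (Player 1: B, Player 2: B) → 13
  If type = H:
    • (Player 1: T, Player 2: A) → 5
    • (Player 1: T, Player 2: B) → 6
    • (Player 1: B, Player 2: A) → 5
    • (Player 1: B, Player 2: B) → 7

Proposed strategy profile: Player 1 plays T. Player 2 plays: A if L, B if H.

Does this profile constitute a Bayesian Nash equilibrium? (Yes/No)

Yes

A profile is a BNE iff every type of every player is best-responding given beliefs about the other side.
Player 1 plays T: E[T] = 3/10·(-7) + 7/10·(11) = 28/5; E[B] = -1. Best-responding. ✓
Player 2 (type L), facing T: A gives 9, B gives 5. Proposed A is best. ✓
Player 2 (type H), facing T: A gives 5, B gives 6. Proposed B is best. ✓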